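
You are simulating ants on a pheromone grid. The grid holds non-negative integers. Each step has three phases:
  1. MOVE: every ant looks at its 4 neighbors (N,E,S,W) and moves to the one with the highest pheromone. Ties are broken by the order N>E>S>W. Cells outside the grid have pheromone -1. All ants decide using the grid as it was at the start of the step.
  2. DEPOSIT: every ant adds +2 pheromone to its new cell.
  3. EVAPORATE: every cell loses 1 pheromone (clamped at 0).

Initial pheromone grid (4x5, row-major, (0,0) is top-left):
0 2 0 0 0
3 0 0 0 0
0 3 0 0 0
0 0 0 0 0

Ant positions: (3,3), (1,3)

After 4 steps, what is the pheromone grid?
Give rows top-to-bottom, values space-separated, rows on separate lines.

After step 1: ants at (2,3),(0,3)
  0 1 0 1 0
  2 0 0 0 0
  0 2 0 1 0
  0 0 0 0 0
After step 2: ants at (1,3),(0,4)
  0 0 0 0 1
  1 0 0 1 0
  0 1 0 0 0
  0 0 0 0 0
After step 3: ants at (0,3),(1,4)
  0 0 0 1 0
  0 0 0 0 1
  0 0 0 0 0
  0 0 0 0 0
After step 4: ants at (0,4),(0,4)
  0 0 0 0 3
  0 0 0 0 0
  0 0 0 0 0
  0 0 0 0 0

0 0 0 0 3
0 0 0 0 0
0 0 0 0 0
0 0 0 0 0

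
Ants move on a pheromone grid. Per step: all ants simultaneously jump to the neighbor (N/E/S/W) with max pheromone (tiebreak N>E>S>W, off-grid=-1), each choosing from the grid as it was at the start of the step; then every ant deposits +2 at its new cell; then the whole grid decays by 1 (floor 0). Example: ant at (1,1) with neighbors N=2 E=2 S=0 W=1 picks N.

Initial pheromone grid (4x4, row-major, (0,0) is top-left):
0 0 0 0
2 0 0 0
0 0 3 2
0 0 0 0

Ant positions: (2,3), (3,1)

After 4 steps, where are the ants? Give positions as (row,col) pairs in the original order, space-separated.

Step 1: ant0:(2,3)->W->(2,2) | ant1:(3,1)->N->(2,1)
  grid max=4 at (2,2)
Step 2: ant0:(2,2)->E->(2,3) | ant1:(2,1)->E->(2,2)
  grid max=5 at (2,2)
Step 3: ant0:(2,3)->W->(2,2) | ant1:(2,2)->E->(2,3)
  grid max=6 at (2,2)
Step 4: ant0:(2,2)->E->(2,3) | ant1:(2,3)->W->(2,2)
  grid max=7 at (2,2)

(2,3) (2,2)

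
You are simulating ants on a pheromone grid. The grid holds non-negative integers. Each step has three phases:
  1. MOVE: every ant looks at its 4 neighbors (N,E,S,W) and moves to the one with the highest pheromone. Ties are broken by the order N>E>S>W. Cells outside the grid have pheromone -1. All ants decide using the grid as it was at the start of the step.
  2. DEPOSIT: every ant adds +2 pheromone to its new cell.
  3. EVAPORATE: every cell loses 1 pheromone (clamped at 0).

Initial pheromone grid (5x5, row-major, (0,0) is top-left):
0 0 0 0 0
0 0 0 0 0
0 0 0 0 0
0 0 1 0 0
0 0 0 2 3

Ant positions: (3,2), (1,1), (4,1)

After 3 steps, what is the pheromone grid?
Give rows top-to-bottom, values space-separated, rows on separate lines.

After step 1: ants at (2,2),(0,1),(3,1)
  0 1 0 0 0
  0 0 0 0 0
  0 0 1 0 0
  0 1 0 0 0
  0 0 0 1 2
After step 2: ants at (1,2),(0,2),(2,1)
  0 0 1 0 0
  0 0 1 0 0
  0 1 0 0 0
  0 0 0 0 0
  0 0 0 0 1
After step 3: ants at (0,2),(1,2),(1,1)
  0 0 2 0 0
  0 1 2 0 0
  0 0 0 0 0
  0 0 0 0 0
  0 0 0 0 0

0 0 2 0 0
0 1 2 0 0
0 0 0 0 0
0 0 0 0 0
0 0 0 0 0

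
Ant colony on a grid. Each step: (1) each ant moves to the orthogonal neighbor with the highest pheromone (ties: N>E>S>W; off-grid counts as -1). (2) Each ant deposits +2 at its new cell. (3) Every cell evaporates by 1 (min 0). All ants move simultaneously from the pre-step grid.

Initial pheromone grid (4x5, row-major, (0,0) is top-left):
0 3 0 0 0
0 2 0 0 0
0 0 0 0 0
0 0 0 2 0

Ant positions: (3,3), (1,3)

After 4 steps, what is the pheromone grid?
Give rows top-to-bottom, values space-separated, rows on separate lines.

After step 1: ants at (2,3),(0,3)
  0 2 0 1 0
  0 1 0 0 0
  0 0 0 1 0
  0 0 0 1 0
After step 2: ants at (3,3),(0,4)
  0 1 0 0 1
  0 0 0 0 0
  0 0 0 0 0
  0 0 0 2 0
After step 3: ants at (2,3),(1,4)
  0 0 0 0 0
  0 0 0 0 1
  0 0 0 1 0
  0 0 0 1 0
After step 4: ants at (3,3),(0,4)
  0 0 0 0 1
  0 0 0 0 0
  0 0 0 0 0
  0 0 0 2 0

0 0 0 0 1
0 0 0 0 0
0 0 0 0 0
0 0 0 2 0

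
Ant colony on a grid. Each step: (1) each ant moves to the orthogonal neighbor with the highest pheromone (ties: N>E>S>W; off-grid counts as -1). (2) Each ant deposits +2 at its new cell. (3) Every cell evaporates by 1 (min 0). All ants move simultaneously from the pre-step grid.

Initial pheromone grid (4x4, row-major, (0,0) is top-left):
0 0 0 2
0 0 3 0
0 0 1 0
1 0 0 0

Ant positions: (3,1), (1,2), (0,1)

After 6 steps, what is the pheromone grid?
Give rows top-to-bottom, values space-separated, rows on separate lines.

After step 1: ants at (3,0),(2,2),(0,2)
  0 0 1 1
  0 0 2 0
  0 0 2 0
  2 0 0 0
After step 2: ants at (2,0),(1,2),(1,2)
  0 0 0 0
  0 0 5 0
  1 0 1 0
  1 0 0 0
After step 3: ants at (3,0),(2,2),(2,2)
  0 0 0 0
  0 0 4 0
  0 0 4 0
  2 0 0 0
After step 4: ants at (2,0),(1,2),(1,2)
  0 0 0 0
  0 0 7 0
  1 0 3 0
  1 0 0 0
After step 5: ants at (3,0),(2,2),(2,2)
  0 0 0 0
  0 0 6 0
  0 0 6 0
  2 0 0 0
After step 6: ants at (2,0),(1,2),(1,2)
  0 0 0 0
  0 0 9 0
  1 0 5 0
  1 0 0 0

0 0 0 0
0 0 9 0
1 0 5 0
1 0 0 0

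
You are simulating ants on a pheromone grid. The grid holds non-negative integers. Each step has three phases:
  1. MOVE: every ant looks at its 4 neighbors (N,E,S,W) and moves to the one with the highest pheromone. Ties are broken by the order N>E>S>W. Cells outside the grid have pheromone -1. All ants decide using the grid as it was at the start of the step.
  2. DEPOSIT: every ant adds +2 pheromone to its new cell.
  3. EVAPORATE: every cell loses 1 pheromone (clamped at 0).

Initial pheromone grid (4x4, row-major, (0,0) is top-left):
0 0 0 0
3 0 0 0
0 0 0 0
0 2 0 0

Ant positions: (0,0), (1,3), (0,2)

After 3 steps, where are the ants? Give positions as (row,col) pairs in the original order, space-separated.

Step 1: ant0:(0,0)->S->(1,0) | ant1:(1,3)->N->(0,3) | ant2:(0,2)->E->(0,3)
  grid max=4 at (1,0)
Step 2: ant0:(1,0)->N->(0,0) | ant1:(0,3)->S->(1,3) | ant2:(0,3)->S->(1,3)
  grid max=3 at (1,0)
Step 3: ant0:(0,0)->S->(1,0) | ant1:(1,3)->N->(0,3) | ant2:(1,3)->N->(0,3)
  grid max=5 at (0,3)

(1,0) (0,3) (0,3)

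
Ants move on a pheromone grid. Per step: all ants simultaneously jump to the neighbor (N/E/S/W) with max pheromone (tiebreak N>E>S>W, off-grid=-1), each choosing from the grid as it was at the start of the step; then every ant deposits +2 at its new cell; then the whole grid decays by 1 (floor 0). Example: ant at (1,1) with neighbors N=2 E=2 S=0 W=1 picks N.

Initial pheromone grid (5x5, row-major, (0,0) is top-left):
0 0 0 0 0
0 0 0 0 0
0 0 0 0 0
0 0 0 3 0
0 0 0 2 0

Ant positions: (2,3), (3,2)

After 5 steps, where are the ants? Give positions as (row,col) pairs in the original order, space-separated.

Step 1: ant0:(2,3)->S->(3,3) | ant1:(3,2)->E->(3,3)
  grid max=6 at (3,3)
Step 2: ant0:(3,3)->S->(4,3) | ant1:(3,3)->S->(4,3)
  grid max=5 at (3,3)
Step 3: ant0:(4,3)->N->(3,3) | ant1:(4,3)->N->(3,3)
  grid max=8 at (3,3)
Step 4: ant0:(3,3)->S->(4,3) | ant1:(3,3)->S->(4,3)
  grid max=7 at (3,3)
Step 5: ant0:(4,3)->N->(3,3) | ant1:(4,3)->N->(3,3)
  grid max=10 at (3,3)

(3,3) (3,3)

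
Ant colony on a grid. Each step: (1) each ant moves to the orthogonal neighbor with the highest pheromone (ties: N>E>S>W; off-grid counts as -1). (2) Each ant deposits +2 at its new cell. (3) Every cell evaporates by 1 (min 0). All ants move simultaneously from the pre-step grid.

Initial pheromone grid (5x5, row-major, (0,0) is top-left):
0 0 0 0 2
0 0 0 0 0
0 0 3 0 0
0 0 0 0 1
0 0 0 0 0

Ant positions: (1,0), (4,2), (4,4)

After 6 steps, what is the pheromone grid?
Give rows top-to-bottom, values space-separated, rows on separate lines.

After step 1: ants at (0,0),(3,2),(3,4)
  1 0 0 0 1
  0 0 0 0 0
  0 0 2 0 0
  0 0 1 0 2
  0 0 0 0 0
After step 2: ants at (0,1),(2,2),(2,4)
  0 1 0 0 0
  0 0 0 0 0
  0 0 3 0 1
  0 0 0 0 1
  0 0 0 0 0
After step 3: ants at (0,2),(1,2),(3,4)
  0 0 1 0 0
  0 0 1 0 0
  0 0 2 0 0
  0 0 0 0 2
  0 0 0 0 0
After step 4: ants at (1,2),(2,2),(2,4)
  0 0 0 0 0
  0 0 2 0 0
  0 0 3 0 1
  0 0 0 0 1
  0 0 0 0 0
After step 5: ants at (2,2),(1,2),(3,4)
  0 0 0 0 0
  0 0 3 0 0
  0 0 4 0 0
  0 0 0 0 2
  0 0 0 0 0
After step 6: ants at (1,2),(2,2),(2,4)
  0 0 0 0 0
  0 0 4 0 0
  0 0 5 0 1
  0 0 0 0 1
  0 0 0 0 0

0 0 0 0 0
0 0 4 0 0
0 0 5 0 1
0 0 0 0 1
0 0 0 0 0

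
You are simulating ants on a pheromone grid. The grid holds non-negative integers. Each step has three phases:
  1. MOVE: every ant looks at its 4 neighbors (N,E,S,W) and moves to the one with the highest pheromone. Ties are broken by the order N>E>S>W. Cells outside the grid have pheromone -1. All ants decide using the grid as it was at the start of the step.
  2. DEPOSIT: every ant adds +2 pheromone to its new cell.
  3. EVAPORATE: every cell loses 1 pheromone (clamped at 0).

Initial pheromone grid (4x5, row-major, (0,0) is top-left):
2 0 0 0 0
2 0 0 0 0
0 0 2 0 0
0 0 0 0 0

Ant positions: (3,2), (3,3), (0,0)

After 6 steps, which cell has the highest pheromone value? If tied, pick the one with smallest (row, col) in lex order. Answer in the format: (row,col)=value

Answer: (2,2)=8

Derivation:
Step 1: ant0:(3,2)->N->(2,2) | ant1:(3,3)->N->(2,3) | ant2:(0,0)->S->(1,0)
  grid max=3 at (1,0)
Step 2: ant0:(2,2)->E->(2,3) | ant1:(2,3)->W->(2,2) | ant2:(1,0)->N->(0,0)
  grid max=4 at (2,2)
Step 3: ant0:(2,3)->W->(2,2) | ant1:(2,2)->E->(2,3) | ant2:(0,0)->S->(1,0)
  grid max=5 at (2,2)
Step 4: ant0:(2,2)->E->(2,3) | ant1:(2,3)->W->(2,2) | ant2:(1,0)->N->(0,0)
  grid max=6 at (2,2)
Step 5: ant0:(2,3)->W->(2,2) | ant1:(2,2)->E->(2,3) | ant2:(0,0)->S->(1,0)
  grid max=7 at (2,2)
Step 6: ant0:(2,2)->E->(2,3) | ant1:(2,3)->W->(2,2) | ant2:(1,0)->N->(0,0)
  grid max=8 at (2,2)
Final grid:
  2 0 0 0 0
  2 0 0 0 0
  0 0 8 6 0
  0 0 0 0 0
Max pheromone 8 at (2,2)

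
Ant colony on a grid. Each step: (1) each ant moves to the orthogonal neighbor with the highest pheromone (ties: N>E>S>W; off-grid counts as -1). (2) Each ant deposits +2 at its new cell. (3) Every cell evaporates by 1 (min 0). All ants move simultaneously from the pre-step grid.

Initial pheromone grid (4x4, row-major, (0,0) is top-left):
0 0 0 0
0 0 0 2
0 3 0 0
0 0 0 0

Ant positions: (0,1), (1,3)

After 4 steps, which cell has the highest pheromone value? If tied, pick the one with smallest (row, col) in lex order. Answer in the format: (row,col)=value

Answer: (0,3)=4

Derivation:
Step 1: ant0:(0,1)->E->(0,2) | ant1:(1,3)->N->(0,3)
  grid max=2 at (2,1)
Step 2: ant0:(0,2)->E->(0,3) | ant1:(0,3)->S->(1,3)
  grid max=2 at (0,3)
Step 3: ant0:(0,3)->S->(1,3) | ant1:(1,3)->N->(0,3)
  grid max=3 at (0,3)
Step 4: ant0:(1,3)->N->(0,3) | ant1:(0,3)->S->(1,3)
  grid max=4 at (0,3)
Final grid:
  0 0 0 4
  0 0 0 4
  0 0 0 0
  0 0 0 0
Max pheromone 4 at (0,3)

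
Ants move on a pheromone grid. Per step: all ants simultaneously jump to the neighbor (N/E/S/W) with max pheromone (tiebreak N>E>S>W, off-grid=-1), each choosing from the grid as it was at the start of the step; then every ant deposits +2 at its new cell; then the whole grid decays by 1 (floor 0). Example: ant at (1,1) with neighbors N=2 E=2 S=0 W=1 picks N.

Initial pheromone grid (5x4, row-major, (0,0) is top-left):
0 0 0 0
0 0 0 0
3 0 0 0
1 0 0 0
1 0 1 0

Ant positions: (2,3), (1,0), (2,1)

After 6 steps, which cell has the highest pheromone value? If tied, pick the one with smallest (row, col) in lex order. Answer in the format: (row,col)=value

Step 1: ant0:(2,3)->N->(1,3) | ant1:(1,0)->S->(2,0) | ant2:(2,1)->W->(2,0)
  grid max=6 at (2,0)
Step 2: ant0:(1,3)->N->(0,3) | ant1:(2,0)->N->(1,0) | ant2:(2,0)->N->(1,0)
  grid max=5 at (2,0)
Step 3: ant0:(0,3)->S->(1,3) | ant1:(1,0)->S->(2,0) | ant2:(1,0)->S->(2,0)
  grid max=8 at (2,0)
Step 4: ant0:(1,3)->N->(0,3) | ant1:(2,0)->N->(1,0) | ant2:(2,0)->N->(1,0)
  grid max=7 at (2,0)
Step 5: ant0:(0,3)->S->(1,3) | ant1:(1,0)->S->(2,0) | ant2:(1,0)->S->(2,0)
  grid max=10 at (2,0)
Step 6: ant0:(1,3)->N->(0,3) | ant1:(2,0)->N->(1,0) | ant2:(2,0)->N->(1,0)
  grid max=9 at (2,0)
Final grid:
  0 0 0 1
  7 0 0 0
  9 0 0 0
  0 0 0 0
  0 0 0 0
Max pheromone 9 at (2,0)

Answer: (2,0)=9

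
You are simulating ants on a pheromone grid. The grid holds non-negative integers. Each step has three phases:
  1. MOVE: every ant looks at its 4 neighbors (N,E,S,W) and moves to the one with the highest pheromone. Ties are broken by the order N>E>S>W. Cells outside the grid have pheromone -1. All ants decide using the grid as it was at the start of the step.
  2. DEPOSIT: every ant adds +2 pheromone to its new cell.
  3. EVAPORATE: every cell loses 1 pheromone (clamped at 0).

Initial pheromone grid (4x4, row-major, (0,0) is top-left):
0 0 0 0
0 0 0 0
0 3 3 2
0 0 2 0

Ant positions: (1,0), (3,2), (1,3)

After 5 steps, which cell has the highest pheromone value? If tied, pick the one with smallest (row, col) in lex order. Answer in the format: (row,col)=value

Answer: (2,2)=8

Derivation:
Step 1: ant0:(1,0)->N->(0,0) | ant1:(3,2)->N->(2,2) | ant2:(1,3)->S->(2,3)
  grid max=4 at (2,2)
Step 2: ant0:(0,0)->E->(0,1) | ant1:(2,2)->E->(2,3) | ant2:(2,3)->W->(2,2)
  grid max=5 at (2,2)
Step 3: ant0:(0,1)->E->(0,2) | ant1:(2,3)->W->(2,2) | ant2:(2,2)->E->(2,3)
  grid max=6 at (2,2)
Step 4: ant0:(0,2)->E->(0,3) | ant1:(2,2)->E->(2,3) | ant2:(2,3)->W->(2,2)
  grid max=7 at (2,2)
Step 5: ant0:(0,3)->S->(1,3) | ant1:(2,3)->W->(2,2) | ant2:(2,2)->E->(2,3)
  grid max=8 at (2,2)
Final grid:
  0 0 0 0
  0 0 0 1
  0 0 8 7
  0 0 0 0
Max pheromone 8 at (2,2)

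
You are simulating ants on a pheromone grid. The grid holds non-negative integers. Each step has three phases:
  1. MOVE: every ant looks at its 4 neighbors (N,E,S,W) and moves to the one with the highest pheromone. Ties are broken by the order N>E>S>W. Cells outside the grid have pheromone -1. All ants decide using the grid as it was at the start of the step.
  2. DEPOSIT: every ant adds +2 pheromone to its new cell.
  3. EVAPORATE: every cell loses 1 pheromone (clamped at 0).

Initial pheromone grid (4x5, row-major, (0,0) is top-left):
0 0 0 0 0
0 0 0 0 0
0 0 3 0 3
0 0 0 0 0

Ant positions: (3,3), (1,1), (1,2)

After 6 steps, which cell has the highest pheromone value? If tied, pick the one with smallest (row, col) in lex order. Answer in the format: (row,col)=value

Answer: (2,2)=9

Derivation:
Step 1: ant0:(3,3)->N->(2,3) | ant1:(1,1)->N->(0,1) | ant2:(1,2)->S->(2,2)
  grid max=4 at (2,2)
Step 2: ant0:(2,3)->W->(2,2) | ant1:(0,1)->E->(0,2) | ant2:(2,2)->E->(2,3)
  grid max=5 at (2,2)
Step 3: ant0:(2,2)->E->(2,3) | ant1:(0,2)->E->(0,3) | ant2:(2,3)->W->(2,2)
  grid max=6 at (2,2)
Step 4: ant0:(2,3)->W->(2,2) | ant1:(0,3)->E->(0,4) | ant2:(2,2)->E->(2,3)
  grid max=7 at (2,2)
Step 5: ant0:(2,2)->E->(2,3) | ant1:(0,4)->S->(1,4) | ant2:(2,3)->W->(2,2)
  grid max=8 at (2,2)
Step 6: ant0:(2,3)->W->(2,2) | ant1:(1,4)->N->(0,4) | ant2:(2,2)->E->(2,3)
  grid max=9 at (2,2)
Final grid:
  0 0 0 0 1
  0 0 0 0 0
  0 0 9 6 0
  0 0 0 0 0
Max pheromone 9 at (2,2)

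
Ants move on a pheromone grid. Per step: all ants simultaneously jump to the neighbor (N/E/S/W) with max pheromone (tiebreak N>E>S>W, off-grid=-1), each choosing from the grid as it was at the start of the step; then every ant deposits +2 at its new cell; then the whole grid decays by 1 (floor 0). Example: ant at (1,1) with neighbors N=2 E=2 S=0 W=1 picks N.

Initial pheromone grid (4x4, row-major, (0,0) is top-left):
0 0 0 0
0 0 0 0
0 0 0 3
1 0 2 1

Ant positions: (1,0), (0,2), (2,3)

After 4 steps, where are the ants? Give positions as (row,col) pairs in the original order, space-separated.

Step 1: ant0:(1,0)->N->(0,0) | ant1:(0,2)->E->(0,3) | ant2:(2,3)->S->(3,3)
  grid max=2 at (2,3)
Step 2: ant0:(0,0)->E->(0,1) | ant1:(0,3)->S->(1,3) | ant2:(3,3)->N->(2,3)
  grid max=3 at (2,3)
Step 3: ant0:(0,1)->E->(0,2) | ant1:(1,3)->S->(2,3) | ant2:(2,3)->N->(1,3)
  grid max=4 at (2,3)
Step 4: ant0:(0,2)->E->(0,3) | ant1:(2,3)->N->(1,3) | ant2:(1,3)->S->(2,3)
  grid max=5 at (2,3)

(0,3) (1,3) (2,3)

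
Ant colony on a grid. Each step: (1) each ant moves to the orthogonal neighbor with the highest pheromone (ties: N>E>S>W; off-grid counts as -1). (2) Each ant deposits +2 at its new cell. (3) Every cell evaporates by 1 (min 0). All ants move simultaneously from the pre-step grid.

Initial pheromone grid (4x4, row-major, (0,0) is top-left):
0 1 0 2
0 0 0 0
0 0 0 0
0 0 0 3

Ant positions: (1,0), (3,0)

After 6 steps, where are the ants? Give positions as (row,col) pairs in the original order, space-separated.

Step 1: ant0:(1,0)->N->(0,0) | ant1:(3,0)->N->(2,0)
  grid max=2 at (3,3)
Step 2: ant0:(0,0)->E->(0,1) | ant1:(2,0)->N->(1,0)
  grid max=1 at (0,1)
Step 3: ant0:(0,1)->E->(0,2) | ant1:(1,0)->N->(0,0)
  grid max=1 at (0,0)
Step 4: ant0:(0,2)->E->(0,3) | ant1:(0,0)->E->(0,1)
  grid max=1 at (0,1)
Step 5: ant0:(0,3)->S->(1,3) | ant1:(0,1)->E->(0,2)
  grid max=1 at (0,2)
Step 6: ant0:(1,3)->N->(0,3) | ant1:(0,2)->E->(0,3)
  grid max=3 at (0,3)

(0,3) (0,3)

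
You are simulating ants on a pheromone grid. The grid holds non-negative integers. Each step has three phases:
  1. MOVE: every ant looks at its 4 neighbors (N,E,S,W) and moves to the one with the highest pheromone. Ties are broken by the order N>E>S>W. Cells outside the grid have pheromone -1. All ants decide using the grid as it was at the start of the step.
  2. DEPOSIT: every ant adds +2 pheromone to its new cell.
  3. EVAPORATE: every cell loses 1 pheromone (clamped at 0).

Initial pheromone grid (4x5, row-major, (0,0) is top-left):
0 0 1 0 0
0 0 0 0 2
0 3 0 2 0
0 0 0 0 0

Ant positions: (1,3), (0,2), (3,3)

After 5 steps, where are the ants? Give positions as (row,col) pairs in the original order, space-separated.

Step 1: ant0:(1,3)->E->(1,4) | ant1:(0,2)->E->(0,3) | ant2:(3,3)->N->(2,3)
  grid max=3 at (1,4)
Step 2: ant0:(1,4)->N->(0,4) | ant1:(0,3)->E->(0,4) | ant2:(2,3)->N->(1,3)
  grid max=3 at (0,4)
Step 3: ant0:(0,4)->S->(1,4) | ant1:(0,4)->S->(1,4) | ant2:(1,3)->E->(1,4)
  grid max=7 at (1,4)
Step 4: ant0:(1,4)->N->(0,4) | ant1:(1,4)->N->(0,4) | ant2:(1,4)->N->(0,4)
  grid max=7 at (0,4)
Step 5: ant0:(0,4)->S->(1,4) | ant1:(0,4)->S->(1,4) | ant2:(0,4)->S->(1,4)
  grid max=11 at (1,4)

(1,4) (1,4) (1,4)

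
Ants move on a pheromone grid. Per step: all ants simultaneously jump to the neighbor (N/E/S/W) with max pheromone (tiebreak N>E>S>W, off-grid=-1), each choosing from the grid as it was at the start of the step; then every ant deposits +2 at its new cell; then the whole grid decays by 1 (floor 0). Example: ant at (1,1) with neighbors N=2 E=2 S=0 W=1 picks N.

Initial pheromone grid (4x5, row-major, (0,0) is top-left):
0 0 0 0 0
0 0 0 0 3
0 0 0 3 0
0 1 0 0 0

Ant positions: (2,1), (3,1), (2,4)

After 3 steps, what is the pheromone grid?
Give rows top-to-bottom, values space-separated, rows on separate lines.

After step 1: ants at (3,1),(2,1),(1,4)
  0 0 0 0 0
  0 0 0 0 4
  0 1 0 2 0
  0 2 0 0 0
After step 2: ants at (2,1),(3,1),(0,4)
  0 0 0 0 1
  0 0 0 0 3
  0 2 0 1 0
  0 3 0 0 0
After step 3: ants at (3,1),(2,1),(1,4)
  0 0 0 0 0
  0 0 0 0 4
  0 3 0 0 0
  0 4 0 0 0

0 0 0 0 0
0 0 0 0 4
0 3 0 0 0
0 4 0 0 0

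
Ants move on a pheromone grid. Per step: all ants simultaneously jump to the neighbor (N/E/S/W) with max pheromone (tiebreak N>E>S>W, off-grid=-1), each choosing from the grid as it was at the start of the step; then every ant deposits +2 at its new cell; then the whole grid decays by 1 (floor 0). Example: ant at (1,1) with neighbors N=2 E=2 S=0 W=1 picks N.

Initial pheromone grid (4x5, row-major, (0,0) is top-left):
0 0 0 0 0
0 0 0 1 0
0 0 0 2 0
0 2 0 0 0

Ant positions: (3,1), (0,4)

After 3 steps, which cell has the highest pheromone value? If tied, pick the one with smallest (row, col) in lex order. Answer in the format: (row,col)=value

Step 1: ant0:(3,1)->N->(2,1) | ant1:(0,4)->S->(1,4)
  grid max=1 at (1,4)
Step 2: ant0:(2,1)->S->(3,1) | ant1:(1,4)->N->(0,4)
  grid max=2 at (3,1)
Step 3: ant0:(3,1)->N->(2,1) | ant1:(0,4)->S->(1,4)
  grid max=1 at (1,4)
Final grid:
  0 0 0 0 0
  0 0 0 0 1
  0 1 0 0 0
  0 1 0 0 0
Max pheromone 1 at (1,4)

Answer: (1,4)=1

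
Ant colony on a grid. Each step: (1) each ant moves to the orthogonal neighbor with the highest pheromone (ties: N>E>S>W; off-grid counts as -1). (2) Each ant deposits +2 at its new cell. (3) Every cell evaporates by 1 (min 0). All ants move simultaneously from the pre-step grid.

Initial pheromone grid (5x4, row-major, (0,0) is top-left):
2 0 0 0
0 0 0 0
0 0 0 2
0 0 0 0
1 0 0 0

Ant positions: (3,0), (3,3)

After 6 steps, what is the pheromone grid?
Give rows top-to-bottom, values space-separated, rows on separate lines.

After step 1: ants at (4,0),(2,3)
  1 0 0 0
  0 0 0 0
  0 0 0 3
  0 0 0 0
  2 0 0 0
After step 2: ants at (3,0),(1,3)
  0 0 0 0
  0 0 0 1
  0 0 0 2
  1 0 0 0
  1 0 0 0
After step 3: ants at (4,0),(2,3)
  0 0 0 0
  0 0 0 0
  0 0 0 3
  0 0 0 0
  2 0 0 0
After step 4: ants at (3,0),(1,3)
  0 0 0 0
  0 0 0 1
  0 0 0 2
  1 0 0 0
  1 0 0 0
After step 5: ants at (4,0),(2,3)
  0 0 0 0
  0 0 0 0
  0 0 0 3
  0 0 0 0
  2 0 0 0
After step 6: ants at (3,0),(1,3)
  0 0 0 0
  0 0 0 1
  0 0 0 2
  1 0 0 0
  1 0 0 0

0 0 0 0
0 0 0 1
0 0 0 2
1 0 0 0
1 0 0 0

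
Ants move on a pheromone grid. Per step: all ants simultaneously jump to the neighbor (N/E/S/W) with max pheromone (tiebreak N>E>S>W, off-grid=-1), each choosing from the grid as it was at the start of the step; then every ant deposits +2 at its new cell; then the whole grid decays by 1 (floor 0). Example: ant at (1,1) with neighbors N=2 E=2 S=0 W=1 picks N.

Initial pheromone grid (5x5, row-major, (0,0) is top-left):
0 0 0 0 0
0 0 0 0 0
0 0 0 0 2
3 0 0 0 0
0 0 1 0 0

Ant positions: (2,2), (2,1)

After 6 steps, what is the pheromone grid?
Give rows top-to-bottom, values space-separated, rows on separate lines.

After step 1: ants at (1,2),(1,1)
  0 0 0 0 0
  0 1 1 0 0
  0 0 0 0 1
  2 0 0 0 0
  0 0 0 0 0
After step 2: ants at (1,1),(1,2)
  0 0 0 0 0
  0 2 2 0 0
  0 0 0 0 0
  1 0 0 0 0
  0 0 0 0 0
After step 3: ants at (1,2),(1,1)
  0 0 0 0 0
  0 3 3 0 0
  0 0 0 0 0
  0 0 0 0 0
  0 0 0 0 0
After step 4: ants at (1,1),(1,2)
  0 0 0 0 0
  0 4 4 0 0
  0 0 0 0 0
  0 0 0 0 0
  0 0 0 0 0
After step 5: ants at (1,2),(1,1)
  0 0 0 0 0
  0 5 5 0 0
  0 0 0 0 0
  0 0 0 0 0
  0 0 0 0 0
After step 6: ants at (1,1),(1,2)
  0 0 0 0 0
  0 6 6 0 0
  0 0 0 0 0
  0 0 0 0 0
  0 0 0 0 0

0 0 0 0 0
0 6 6 0 0
0 0 0 0 0
0 0 0 0 0
0 0 0 0 0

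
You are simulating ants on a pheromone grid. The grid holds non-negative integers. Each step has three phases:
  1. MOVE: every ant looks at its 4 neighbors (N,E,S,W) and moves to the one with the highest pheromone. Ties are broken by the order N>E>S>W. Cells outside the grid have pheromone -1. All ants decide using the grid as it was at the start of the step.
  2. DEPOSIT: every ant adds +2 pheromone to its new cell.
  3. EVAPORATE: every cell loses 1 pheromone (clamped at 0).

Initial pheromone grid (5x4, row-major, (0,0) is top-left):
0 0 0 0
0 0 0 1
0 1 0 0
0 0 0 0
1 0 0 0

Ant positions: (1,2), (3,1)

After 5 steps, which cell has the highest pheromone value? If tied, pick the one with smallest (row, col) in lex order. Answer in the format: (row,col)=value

Answer: (1,3)=2

Derivation:
Step 1: ant0:(1,2)->E->(1,3) | ant1:(3,1)->N->(2,1)
  grid max=2 at (1,3)
Step 2: ant0:(1,3)->N->(0,3) | ant1:(2,1)->N->(1,1)
  grid max=1 at (0,3)
Step 3: ant0:(0,3)->S->(1,3) | ant1:(1,1)->S->(2,1)
  grid max=2 at (1,3)
Step 4: ant0:(1,3)->N->(0,3) | ant1:(2,1)->N->(1,1)
  grid max=1 at (0,3)
Step 5: ant0:(0,3)->S->(1,3) | ant1:(1,1)->S->(2,1)
  grid max=2 at (1,3)
Final grid:
  0 0 0 0
  0 0 0 2
  0 2 0 0
  0 0 0 0
  0 0 0 0
Max pheromone 2 at (1,3)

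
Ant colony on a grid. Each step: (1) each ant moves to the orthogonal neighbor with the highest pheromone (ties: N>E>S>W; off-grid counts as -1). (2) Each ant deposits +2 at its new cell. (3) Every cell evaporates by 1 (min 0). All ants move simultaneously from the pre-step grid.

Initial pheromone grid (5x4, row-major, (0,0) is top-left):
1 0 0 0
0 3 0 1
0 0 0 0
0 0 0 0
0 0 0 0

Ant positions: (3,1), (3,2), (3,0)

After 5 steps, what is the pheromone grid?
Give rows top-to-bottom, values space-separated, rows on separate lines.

After step 1: ants at (2,1),(2,2),(2,0)
  0 0 0 0
  0 2 0 0
  1 1 1 0
  0 0 0 0
  0 0 0 0
After step 2: ants at (1,1),(2,1),(2,1)
  0 0 0 0
  0 3 0 0
  0 4 0 0
  0 0 0 0
  0 0 0 0
After step 3: ants at (2,1),(1,1),(1,1)
  0 0 0 0
  0 6 0 0
  0 5 0 0
  0 0 0 0
  0 0 0 0
After step 4: ants at (1,1),(2,1),(2,1)
  0 0 0 0
  0 7 0 0
  0 8 0 0
  0 0 0 0
  0 0 0 0
After step 5: ants at (2,1),(1,1),(1,1)
  0 0 0 0
  0 10 0 0
  0 9 0 0
  0 0 0 0
  0 0 0 0

0 0 0 0
0 10 0 0
0 9 0 0
0 0 0 0
0 0 0 0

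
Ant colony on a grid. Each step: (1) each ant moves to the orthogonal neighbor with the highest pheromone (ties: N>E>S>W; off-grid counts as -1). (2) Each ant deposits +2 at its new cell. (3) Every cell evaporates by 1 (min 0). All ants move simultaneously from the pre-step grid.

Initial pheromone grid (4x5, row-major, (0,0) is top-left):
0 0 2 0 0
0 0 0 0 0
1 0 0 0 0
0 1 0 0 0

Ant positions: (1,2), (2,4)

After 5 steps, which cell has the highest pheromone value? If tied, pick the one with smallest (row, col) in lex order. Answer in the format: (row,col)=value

Step 1: ant0:(1,2)->N->(0,2) | ant1:(2,4)->N->(1,4)
  grid max=3 at (0,2)
Step 2: ant0:(0,2)->E->(0,3) | ant1:(1,4)->N->(0,4)
  grid max=2 at (0,2)
Step 3: ant0:(0,3)->W->(0,2) | ant1:(0,4)->W->(0,3)
  grid max=3 at (0,2)
Step 4: ant0:(0,2)->E->(0,3) | ant1:(0,3)->W->(0,2)
  grid max=4 at (0,2)
Step 5: ant0:(0,3)->W->(0,2) | ant1:(0,2)->E->(0,3)
  grid max=5 at (0,2)
Final grid:
  0 0 5 4 0
  0 0 0 0 0
  0 0 0 0 0
  0 0 0 0 0
Max pheromone 5 at (0,2)

Answer: (0,2)=5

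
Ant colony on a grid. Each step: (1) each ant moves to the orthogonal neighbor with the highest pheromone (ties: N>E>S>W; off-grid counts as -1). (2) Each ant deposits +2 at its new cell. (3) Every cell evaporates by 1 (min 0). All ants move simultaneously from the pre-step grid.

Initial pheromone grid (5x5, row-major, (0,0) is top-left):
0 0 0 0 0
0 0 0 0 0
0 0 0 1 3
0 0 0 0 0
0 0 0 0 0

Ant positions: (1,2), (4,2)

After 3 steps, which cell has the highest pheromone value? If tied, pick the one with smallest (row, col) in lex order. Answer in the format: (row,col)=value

Step 1: ant0:(1,2)->N->(0,2) | ant1:(4,2)->N->(3,2)
  grid max=2 at (2,4)
Step 2: ant0:(0,2)->E->(0,3) | ant1:(3,2)->N->(2,2)
  grid max=1 at (0,3)
Step 3: ant0:(0,3)->E->(0,4) | ant1:(2,2)->N->(1,2)
  grid max=1 at (0,4)
Final grid:
  0 0 0 0 1
  0 0 1 0 0
  0 0 0 0 0
  0 0 0 0 0
  0 0 0 0 0
Max pheromone 1 at (0,4)

Answer: (0,4)=1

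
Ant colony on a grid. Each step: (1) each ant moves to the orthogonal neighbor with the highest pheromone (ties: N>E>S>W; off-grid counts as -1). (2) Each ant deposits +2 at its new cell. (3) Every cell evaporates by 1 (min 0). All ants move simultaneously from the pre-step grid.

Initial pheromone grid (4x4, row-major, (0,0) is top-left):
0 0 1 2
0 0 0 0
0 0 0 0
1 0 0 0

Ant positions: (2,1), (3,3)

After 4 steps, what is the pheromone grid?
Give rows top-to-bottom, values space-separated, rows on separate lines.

After step 1: ants at (1,1),(2,3)
  0 0 0 1
  0 1 0 0
  0 0 0 1
  0 0 0 0
After step 2: ants at (0,1),(1,3)
  0 1 0 0
  0 0 0 1
  0 0 0 0
  0 0 0 0
After step 3: ants at (0,2),(0,3)
  0 0 1 1
  0 0 0 0
  0 0 0 0
  0 0 0 0
After step 4: ants at (0,3),(0,2)
  0 0 2 2
  0 0 0 0
  0 0 0 0
  0 0 0 0

0 0 2 2
0 0 0 0
0 0 0 0
0 0 0 0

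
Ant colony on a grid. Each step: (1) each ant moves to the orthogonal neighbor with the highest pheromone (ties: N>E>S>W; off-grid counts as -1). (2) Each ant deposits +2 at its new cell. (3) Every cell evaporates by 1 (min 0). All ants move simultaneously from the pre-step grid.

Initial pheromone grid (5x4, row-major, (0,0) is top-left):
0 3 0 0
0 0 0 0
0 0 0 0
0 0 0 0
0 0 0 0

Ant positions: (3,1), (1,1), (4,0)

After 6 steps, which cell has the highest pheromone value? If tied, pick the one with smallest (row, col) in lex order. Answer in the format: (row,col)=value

Answer: (0,1)=9

Derivation:
Step 1: ant0:(3,1)->N->(2,1) | ant1:(1,1)->N->(0,1) | ant2:(4,0)->N->(3,0)
  grid max=4 at (0,1)
Step 2: ant0:(2,1)->N->(1,1) | ant1:(0,1)->E->(0,2) | ant2:(3,0)->N->(2,0)
  grid max=3 at (0,1)
Step 3: ant0:(1,1)->N->(0,1) | ant1:(0,2)->W->(0,1) | ant2:(2,0)->N->(1,0)
  grid max=6 at (0,1)
Step 4: ant0:(0,1)->E->(0,2) | ant1:(0,1)->E->(0,2) | ant2:(1,0)->N->(0,0)
  grid max=5 at (0,1)
Step 5: ant0:(0,2)->W->(0,1) | ant1:(0,2)->W->(0,1) | ant2:(0,0)->E->(0,1)
  grid max=10 at (0,1)
Step 6: ant0:(0,1)->E->(0,2) | ant1:(0,1)->E->(0,2) | ant2:(0,1)->E->(0,2)
  grid max=9 at (0,1)
Final grid:
  0 9 7 0
  0 0 0 0
  0 0 0 0
  0 0 0 0
  0 0 0 0
Max pheromone 9 at (0,1)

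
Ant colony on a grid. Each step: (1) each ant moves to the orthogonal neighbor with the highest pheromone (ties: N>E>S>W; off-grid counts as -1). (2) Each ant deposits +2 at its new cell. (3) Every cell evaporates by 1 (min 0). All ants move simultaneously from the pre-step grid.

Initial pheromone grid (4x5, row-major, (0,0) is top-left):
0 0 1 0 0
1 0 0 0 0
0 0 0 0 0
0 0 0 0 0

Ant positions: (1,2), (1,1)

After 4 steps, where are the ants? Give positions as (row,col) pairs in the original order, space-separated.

Step 1: ant0:(1,2)->N->(0,2) | ant1:(1,1)->W->(1,0)
  grid max=2 at (0,2)
Step 2: ant0:(0,2)->E->(0,3) | ant1:(1,0)->N->(0,0)
  grid max=1 at (0,0)
Step 3: ant0:(0,3)->W->(0,2) | ant1:(0,0)->S->(1,0)
  grid max=2 at (0,2)
Step 4: ant0:(0,2)->E->(0,3) | ant1:(1,0)->N->(0,0)
  grid max=1 at (0,0)

(0,3) (0,0)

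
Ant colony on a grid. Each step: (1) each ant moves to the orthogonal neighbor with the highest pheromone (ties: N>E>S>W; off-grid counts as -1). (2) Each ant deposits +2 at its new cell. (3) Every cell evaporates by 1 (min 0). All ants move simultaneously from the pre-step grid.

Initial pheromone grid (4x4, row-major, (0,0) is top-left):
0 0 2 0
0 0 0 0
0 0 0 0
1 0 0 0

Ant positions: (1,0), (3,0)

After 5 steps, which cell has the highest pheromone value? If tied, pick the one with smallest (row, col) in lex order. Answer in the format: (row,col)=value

Answer: (0,2)=1

Derivation:
Step 1: ant0:(1,0)->N->(0,0) | ant1:(3,0)->N->(2,0)
  grid max=1 at (0,0)
Step 2: ant0:(0,0)->E->(0,1) | ant1:(2,0)->N->(1,0)
  grid max=1 at (0,1)
Step 3: ant0:(0,1)->E->(0,2) | ant1:(1,0)->N->(0,0)
  grid max=1 at (0,0)
Step 4: ant0:(0,2)->E->(0,3) | ant1:(0,0)->E->(0,1)
  grid max=1 at (0,1)
Step 5: ant0:(0,3)->S->(1,3) | ant1:(0,1)->E->(0,2)
  grid max=1 at (0,2)
Final grid:
  0 0 1 0
  0 0 0 1
  0 0 0 0
  0 0 0 0
Max pheromone 1 at (0,2)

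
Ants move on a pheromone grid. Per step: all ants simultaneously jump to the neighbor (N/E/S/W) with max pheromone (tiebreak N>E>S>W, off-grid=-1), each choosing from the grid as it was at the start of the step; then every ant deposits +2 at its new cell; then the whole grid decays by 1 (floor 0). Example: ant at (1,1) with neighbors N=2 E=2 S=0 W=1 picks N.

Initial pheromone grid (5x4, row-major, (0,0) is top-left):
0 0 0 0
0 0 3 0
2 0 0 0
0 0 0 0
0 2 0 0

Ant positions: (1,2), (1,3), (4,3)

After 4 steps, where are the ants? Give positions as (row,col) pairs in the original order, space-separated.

Step 1: ant0:(1,2)->N->(0,2) | ant1:(1,3)->W->(1,2) | ant2:(4,3)->N->(3,3)
  grid max=4 at (1,2)
Step 2: ant0:(0,2)->S->(1,2) | ant1:(1,2)->N->(0,2) | ant2:(3,3)->N->(2,3)
  grid max=5 at (1,2)
Step 3: ant0:(1,2)->N->(0,2) | ant1:(0,2)->S->(1,2) | ant2:(2,3)->N->(1,3)
  grid max=6 at (1,2)
Step 4: ant0:(0,2)->S->(1,2) | ant1:(1,2)->N->(0,2) | ant2:(1,3)->W->(1,2)
  grid max=9 at (1,2)

(1,2) (0,2) (1,2)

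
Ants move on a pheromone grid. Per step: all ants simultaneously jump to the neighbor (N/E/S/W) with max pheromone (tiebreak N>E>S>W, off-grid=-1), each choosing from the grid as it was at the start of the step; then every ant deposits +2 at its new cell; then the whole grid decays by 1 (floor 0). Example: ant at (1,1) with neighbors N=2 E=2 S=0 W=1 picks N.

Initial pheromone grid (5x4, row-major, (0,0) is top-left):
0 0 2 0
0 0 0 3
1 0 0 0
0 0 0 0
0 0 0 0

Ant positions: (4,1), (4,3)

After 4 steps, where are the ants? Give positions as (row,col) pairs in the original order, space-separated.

Step 1: ant0:(4,1)->N->(3,1) | ant1:(4,3)->N->(3,3)
  grid max=2 at (1,3)
Step 2: ant0:(3,1)->N->(2,1) | ant1:(3,3)->N->(2,3)
  grid max=1 at (1,3)
Step 3: ant0:(2,1)->N->(1,1) | ant1:(2,3)->N->(1,3)
  grid max=2 at (1,3)
Step 4: ant0:(1,1)->N->(0,1) | ant1:(1,3)->N->(0,3)
  grid max=1 at (0,1)

(0,1) (0,3)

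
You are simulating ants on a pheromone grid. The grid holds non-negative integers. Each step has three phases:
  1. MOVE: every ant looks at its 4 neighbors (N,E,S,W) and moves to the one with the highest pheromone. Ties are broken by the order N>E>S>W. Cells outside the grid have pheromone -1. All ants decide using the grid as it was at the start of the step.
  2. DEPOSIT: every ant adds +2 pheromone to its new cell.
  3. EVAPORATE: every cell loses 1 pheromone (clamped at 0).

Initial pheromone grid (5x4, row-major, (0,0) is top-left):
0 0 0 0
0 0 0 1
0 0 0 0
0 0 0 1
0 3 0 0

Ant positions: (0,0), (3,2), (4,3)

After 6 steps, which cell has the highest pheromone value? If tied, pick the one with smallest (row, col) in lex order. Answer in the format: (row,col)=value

Answer: (2,3)=9

Derivation:
Step 1: ant0:(0,0)->E->(0,1) | ant1:(3,2)->E->(3,3) | ant2:(4,3)->N->(3,3)
  grid max=4 at (3,3)
Step 2: ant0:(0,1)->E->(0,2) | ant1:(3,3)->N->(2,3) | ant2:(3,3)->N->(2,3)
  grid max=3 at (2,3)
Step 3: ant0:(0,2)->E->(0,3) | ant1:(2,3)->S->(3,3) | ant2:(2,3)->S->(3,3)
  grid max=6 at (3,3)
Step 4: ant0:(0,3)->S->(1,3) | ant1:(3,3)->N->(2,3) | ant2:(3,3)->N->(2,3)
  grid max=5 at (2,3)
Step 5: ant0:(1,3)->S->(2,3) | ant1:(2,3)->S->(3,3) | ant2:(2,3)->S->(3,3)
  grid max=8 at (3,3)
Step 6: ant0:(2,3)->S->(3,3) | ant1:(3,3)->N->(2,3) | ant2:(3,3)->N->(2,3)
  grid max=9 at (2,3)
Final grid:
  0 0 0 0
  0 0 0 0
  0 0 0 9
  0 0 0 9
  0 0 0 0
Max pheromone 9 at (2,3)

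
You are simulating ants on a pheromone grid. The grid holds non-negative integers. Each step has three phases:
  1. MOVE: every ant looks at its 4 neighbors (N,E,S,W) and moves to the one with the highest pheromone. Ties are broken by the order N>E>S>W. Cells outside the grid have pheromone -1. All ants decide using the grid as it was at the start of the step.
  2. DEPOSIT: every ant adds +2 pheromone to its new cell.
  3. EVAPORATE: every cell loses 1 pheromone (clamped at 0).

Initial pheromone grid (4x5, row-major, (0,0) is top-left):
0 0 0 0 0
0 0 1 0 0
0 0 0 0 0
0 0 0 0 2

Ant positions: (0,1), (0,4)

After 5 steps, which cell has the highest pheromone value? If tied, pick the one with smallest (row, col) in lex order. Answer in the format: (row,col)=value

Step 1: ant0:(0,1)->E->(0,2) | ant1:(0,4)->S->(1,4)
  grid max=1 at (0,2)
Step 2: ant0:(0,2)->E->(0,3) | ant1:(1,4)->N->(0,4)
  grid max=1 at (0,3)
Step 3: ant0:(0,3)->E->(0,4) | ant1:(0,4)->W->(0,3)
  grid max=2 at (0,3)
Step 4: ant0:(0,4)->W->(0,3) | ant1:(0,3)->E->(0,4)
  grid max=3 at (0,3)
Step 5: ant0:(0,3)->E->(0,4) | ant1:(0,4)->W->(0,3)
  grid max=4 at (0,3)
Final grid:
  0 0 0 4 4
  0 0 0 0 0
  0 0 0 0 0
  0 0 0 0 0
Max pheromone 4 at (0,3)

Answer: (0,3)=4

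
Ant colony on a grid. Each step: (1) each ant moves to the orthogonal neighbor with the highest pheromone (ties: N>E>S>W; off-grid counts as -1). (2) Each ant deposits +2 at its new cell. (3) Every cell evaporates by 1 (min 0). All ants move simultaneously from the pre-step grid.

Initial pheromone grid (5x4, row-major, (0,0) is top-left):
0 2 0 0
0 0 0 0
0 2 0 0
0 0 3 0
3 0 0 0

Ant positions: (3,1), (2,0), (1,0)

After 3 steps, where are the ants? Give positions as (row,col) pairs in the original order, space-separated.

Step 1: ant0:(3,1)->E->(3,2) | ant1:(2,0)->E->(2,1) | ant2:(1,0)->N->(0,0)
  grid max=4 at (3,2)
Step 2: ant0:(3,2)->N->(2,2) | ant1:(2,1)->N->(1,1) | ant2:(0,0)->E->(0,1)
  grid max=3 at (3,2)
Step 3: ant0:(2,2)->S->(3,2) | ant1:(1,1)->N->(0,1) | ant2:(0,1)->S->(1,1)
  grid max=4 at (3,2)

(3,2) (0,1) (1,1)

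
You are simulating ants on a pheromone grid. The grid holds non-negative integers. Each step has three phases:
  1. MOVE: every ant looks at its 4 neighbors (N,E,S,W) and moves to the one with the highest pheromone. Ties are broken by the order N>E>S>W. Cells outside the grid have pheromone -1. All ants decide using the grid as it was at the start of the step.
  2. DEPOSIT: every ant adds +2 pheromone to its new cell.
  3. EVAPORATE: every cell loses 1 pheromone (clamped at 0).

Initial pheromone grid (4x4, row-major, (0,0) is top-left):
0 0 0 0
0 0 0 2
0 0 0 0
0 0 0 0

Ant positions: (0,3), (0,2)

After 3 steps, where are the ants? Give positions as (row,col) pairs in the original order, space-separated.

Step 1: ant0:(0,3)->S->(1,3) | ant1:(0,2)->E->(0,3)
  grid max=3 at (1,3)
Step 2: ant0:(1,3)->N->(0,3) | ant1:(0,3)->S->(1,3)
  grid max=4 at (1,3)
Step 3: ant0:(0,3)->S->(1,3) | ant1:(1,3)->N->(0,3)
  grid max=5 at (1,3)

(1,3) (0,3)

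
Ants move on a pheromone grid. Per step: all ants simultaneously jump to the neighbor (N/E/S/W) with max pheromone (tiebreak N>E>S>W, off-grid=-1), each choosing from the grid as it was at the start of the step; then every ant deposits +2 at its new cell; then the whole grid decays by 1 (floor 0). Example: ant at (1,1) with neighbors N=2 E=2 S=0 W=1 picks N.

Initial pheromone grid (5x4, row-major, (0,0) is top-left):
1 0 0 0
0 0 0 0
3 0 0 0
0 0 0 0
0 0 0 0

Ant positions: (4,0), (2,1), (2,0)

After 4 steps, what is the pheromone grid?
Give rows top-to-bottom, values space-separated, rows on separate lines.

After step 1: ants at (3,0),(2,0),(1,0)
  0 0 0 0
  1 0 0 0
  4 0 0 0
  1 0 0 0
  0 0 0 0
After step 2: ants at (2,0),(1,0),(2,0)
  0 0 0 0
  2 0 0 0
  7 0 0 0
  0 0 0 0
  0 0 0 0
After step 3: ants at (1,0),(2,0),(1,0)
  0 0 0 0
  5 0 0 0
  8 0 0 0
  0 0 0 0
  0 0 0 0
After step 4: ants at (2,0),(1,0),(2,0)
  0 0 0 0
  6 0 0 0
  11 0 0 0
  0 0 0 0
  0 0 0 0

0 0 0 0
6 0 0 0
11 0 0 0
0 0 0 0
0 0 0 0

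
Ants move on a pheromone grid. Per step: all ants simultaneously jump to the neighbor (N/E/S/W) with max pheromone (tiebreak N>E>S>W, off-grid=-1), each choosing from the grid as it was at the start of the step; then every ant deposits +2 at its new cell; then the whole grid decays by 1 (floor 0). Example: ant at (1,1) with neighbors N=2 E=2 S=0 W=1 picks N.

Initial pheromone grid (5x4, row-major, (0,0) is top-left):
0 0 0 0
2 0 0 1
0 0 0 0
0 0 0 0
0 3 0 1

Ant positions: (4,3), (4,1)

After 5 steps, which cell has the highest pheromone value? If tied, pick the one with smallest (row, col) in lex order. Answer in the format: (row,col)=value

Step 1: ant0:(4,3)->N->(3,3) | ant1:(4,1)->N->(3,1)
  grid max=2 at (4,1)
Step 2: ant0:(3,3)->N->(2,3) | ant1:(3,1)->S->(4,1)
  grid max=3 at (4,1)
Step 3: ant0:(2,3)->N->(1,3) | ant1:(4,1)->N->(3,1)
  grid max=2 at (4,1)
Step 4: ant0:(1,3)->N->(0,3) | ant1:(3,1)->S->(4,1)
  grid max=3 at (4,1)
Step 5: ant0:(0,3)->S->(1,3) | ant1:(4,1)->N->(3,1)
  grid max=2 at (4,1)
Final grid:
  0 0 0 0
  0 0 0 1
  0 0 0 0
  0 1 0 0
  0 2 0 0
Max pheromone 2 at (4,1)

Answer: (4,1)=2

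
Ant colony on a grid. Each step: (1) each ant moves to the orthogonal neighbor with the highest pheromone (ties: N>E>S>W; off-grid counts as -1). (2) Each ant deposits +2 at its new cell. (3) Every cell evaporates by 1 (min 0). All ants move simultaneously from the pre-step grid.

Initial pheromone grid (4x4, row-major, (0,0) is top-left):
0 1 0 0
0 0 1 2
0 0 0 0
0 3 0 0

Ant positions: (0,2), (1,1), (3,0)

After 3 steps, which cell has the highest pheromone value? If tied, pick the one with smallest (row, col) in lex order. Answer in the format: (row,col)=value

Step 1: ant0:(0,2)->S->(1,2) | ant1:(1,1)->N->(0,1) | ant2:(3,0)->E->(3,1)
  grid max=4 at (3,1)
Step 2: ant0:(1,2)->E->(1,3) | ant1:(0,1)->E->(0,2) | ant2:(3,1)->N->(2,1)
  grid max=3 at (3,1)
Step 3: ant0:(1,3)->W->(1,2) | ant1:(0,2)->S->(1,2) | ant2:(2,1)->S->(3,1)
  grid max=4 at (1,2)
Final grid:
  0 0 0 0
  0 0 4 1
  0 0 0 0
  0 4 0 0
Max pheromone 4 at (1,2)

Answer: (1,2)=4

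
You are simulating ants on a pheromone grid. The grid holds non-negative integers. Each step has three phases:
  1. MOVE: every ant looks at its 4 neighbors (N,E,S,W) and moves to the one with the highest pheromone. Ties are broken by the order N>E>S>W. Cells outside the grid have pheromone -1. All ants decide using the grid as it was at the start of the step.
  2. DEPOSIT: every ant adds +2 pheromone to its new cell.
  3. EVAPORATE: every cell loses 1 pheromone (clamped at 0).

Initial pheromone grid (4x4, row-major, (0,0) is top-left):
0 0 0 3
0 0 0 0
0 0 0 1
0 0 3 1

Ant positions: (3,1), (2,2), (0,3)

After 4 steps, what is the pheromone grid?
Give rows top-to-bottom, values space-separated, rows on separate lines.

After step 1: ants at (3,2),(3,2),(1,3)
  0 0 0 2
  0 0 0 1
  0 0 0 0
  0 0 6 0
After step 2: ants at (2,2),(2,2),(0,3)
  0 0 0 3
  0 0 0 0
  0 0 3 0
  0 0 5 0
After step 3: ants at (3,2),(3,2),(1,3)
  0 0 0 2
  0 0 0 1
  0 0 2 0
  0 0 8 0
After step 4: ants at (2,2),(2,2),(0,3)
  0 0 0 3
  0 0 0 0
  0 0 5 0
  0 0 7 0

0 0 0 3
0 0 0 0
0 0 5 0
0 0 7 0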